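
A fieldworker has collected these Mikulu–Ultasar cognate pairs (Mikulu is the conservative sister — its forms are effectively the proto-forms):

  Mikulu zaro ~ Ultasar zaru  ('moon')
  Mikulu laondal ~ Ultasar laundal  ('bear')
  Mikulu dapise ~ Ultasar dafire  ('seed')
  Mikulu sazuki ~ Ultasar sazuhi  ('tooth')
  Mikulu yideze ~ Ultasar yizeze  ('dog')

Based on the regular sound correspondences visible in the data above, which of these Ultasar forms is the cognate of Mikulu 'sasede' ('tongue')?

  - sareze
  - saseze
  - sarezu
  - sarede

sareze

dapise ~ dafire — Mikulu s corresponds to Ultasar r between vowels (before a front vowel).
yideze ~ yizeze — Mikulu d corresponds to Ultasar z between vowels (before a front vowel).
Applying these to Mikulu 'sasede':
  sasede → sarede   (s→r between vowels (before a front vowel))
  sarede → sareze   (d→z between vowels (before a front vowel))
So the Ultasar cognate is 'sareze'.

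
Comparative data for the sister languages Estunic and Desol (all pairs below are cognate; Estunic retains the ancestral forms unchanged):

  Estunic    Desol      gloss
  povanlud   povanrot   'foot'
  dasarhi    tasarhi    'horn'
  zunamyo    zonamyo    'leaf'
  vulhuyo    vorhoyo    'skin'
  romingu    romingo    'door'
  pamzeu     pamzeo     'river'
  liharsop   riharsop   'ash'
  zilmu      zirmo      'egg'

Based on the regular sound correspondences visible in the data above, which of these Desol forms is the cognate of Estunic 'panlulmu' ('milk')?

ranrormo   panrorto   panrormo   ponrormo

panrormo

povanlud ~ povanrot — Estunic l corresponds to Desol r after a consonant, before a back vowel.
povanlud ~ povanrot, vulhuyo ~ vorhoyo — Estunic u corresponds to Desol o after a consonant, before a consonant other than r, m, n, p, b, f, v.
zilmu ~ zirmo — Estunic l corresponds to Desol r after a vowel, before a nasal.
romingu ~ romingo, zilmu ~ zirmo — Estunic u corresponds to Desol o word-finally.
Applying these to Estunic 'panlulmu':
  panlulmu → panrulmu   (l→r after a consonant, before a back vowel)
  panrulmu → panrolmu   (u→o after a consonant, before a consonant other than r, m, n, p, b, f, v)
  panrolmu → panrormu   (l→r after a vowel, before a nasal)
  panrormu → panrormo   (u→o word-finally)
So the Desol cognate is 'panrormo'.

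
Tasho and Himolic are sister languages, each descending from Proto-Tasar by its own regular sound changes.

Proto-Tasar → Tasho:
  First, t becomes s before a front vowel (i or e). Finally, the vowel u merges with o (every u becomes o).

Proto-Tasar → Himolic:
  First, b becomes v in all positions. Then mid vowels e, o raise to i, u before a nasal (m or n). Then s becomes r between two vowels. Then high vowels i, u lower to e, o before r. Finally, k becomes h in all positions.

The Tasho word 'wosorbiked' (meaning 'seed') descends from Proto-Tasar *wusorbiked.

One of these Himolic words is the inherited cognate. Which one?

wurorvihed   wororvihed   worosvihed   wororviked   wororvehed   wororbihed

wororvihed

Himolic: start from *wusorbiked.
  rule 1 (unconditioned shift): wusorbiked → wusorviked
  rule 2: no change — wusorviked
  rule 3 (rhotacism): wusorviked → wurorviked
  rule 4 (pre-rhotic lowering): wurorviked → wororviked
  rule 5 (unconditioned shift): wororviked → wororvihed
  ⇒ Himolic wororvihed
Among the options, 'wororvihed' alone shows every Himolic change applied in order.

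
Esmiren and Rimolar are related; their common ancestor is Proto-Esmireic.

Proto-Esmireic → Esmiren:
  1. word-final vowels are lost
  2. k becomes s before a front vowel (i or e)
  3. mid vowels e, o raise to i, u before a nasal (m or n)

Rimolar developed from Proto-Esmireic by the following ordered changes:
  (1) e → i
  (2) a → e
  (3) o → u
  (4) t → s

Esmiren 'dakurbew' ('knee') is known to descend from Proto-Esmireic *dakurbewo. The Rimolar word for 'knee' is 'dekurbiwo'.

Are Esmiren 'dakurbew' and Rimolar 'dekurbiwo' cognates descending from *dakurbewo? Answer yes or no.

no

Derive the expected Rimolar reflex of *dakurbewo:
Rimolar: *dakurbewo
  dakurbewo → dakurbiwo   [vowel merger]
  dakurbiwo → dekurbiwo   [vowel merger]
  dekurbiwo → dekurbiwu   [vowel merger]
  dekurbiwu (rule 4 does not apply)
  giving Rimolar dekurbiwu.
The regular Rimolar reflex would be 'dekurbiwu', but the attested form is 'dekurbiwo'. The correspondence is irregular, so they are not cognates (the Rimolar form has a different source).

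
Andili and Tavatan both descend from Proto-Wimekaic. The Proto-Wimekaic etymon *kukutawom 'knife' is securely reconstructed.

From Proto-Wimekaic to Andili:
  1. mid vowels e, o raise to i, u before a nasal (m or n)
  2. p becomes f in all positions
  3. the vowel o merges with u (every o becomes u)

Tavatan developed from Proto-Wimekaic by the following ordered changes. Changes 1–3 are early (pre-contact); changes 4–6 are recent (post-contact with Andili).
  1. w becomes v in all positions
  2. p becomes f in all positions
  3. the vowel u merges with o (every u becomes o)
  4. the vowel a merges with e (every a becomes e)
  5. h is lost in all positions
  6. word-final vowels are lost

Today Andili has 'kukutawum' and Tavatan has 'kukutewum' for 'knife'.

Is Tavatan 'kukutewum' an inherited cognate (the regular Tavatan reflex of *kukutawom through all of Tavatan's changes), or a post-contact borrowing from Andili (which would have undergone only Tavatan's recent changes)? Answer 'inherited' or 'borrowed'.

If inherited, *kukutawom would pass through all of Tavatan's changes:
Tavatan: *kukutawom
  kukutawom → kukutavom   [unconditioned shift]
  kukutavom (rule 2 does not apply)
  kukutavom → kokotavom   [vowel merger]
  kokotavom → kokotevom   [vowel merger]
  kokotevom (rule 5 does not apply)
  kokotevom (rule 6 does not apply)
  giving Tavatan kokotevom.
If borrowed from Andili 'kukutawum' after the early changes, it would undergo only the recent ones:
  rule 4 (vowel merger): kukutawum → kukutewum
  rule 5 (h-loss): no change (kukutewum)
  rule 6 (apocope): no change (kukutewum)
  ⇒ as a loan: kukutewum
Tavatan 'kukutewum' matches the loan outcome 'kukutewum', not the inherited 'kokotevom' — it skipped the early Tavatan changes, so it was borrowed from Andili.

borrowed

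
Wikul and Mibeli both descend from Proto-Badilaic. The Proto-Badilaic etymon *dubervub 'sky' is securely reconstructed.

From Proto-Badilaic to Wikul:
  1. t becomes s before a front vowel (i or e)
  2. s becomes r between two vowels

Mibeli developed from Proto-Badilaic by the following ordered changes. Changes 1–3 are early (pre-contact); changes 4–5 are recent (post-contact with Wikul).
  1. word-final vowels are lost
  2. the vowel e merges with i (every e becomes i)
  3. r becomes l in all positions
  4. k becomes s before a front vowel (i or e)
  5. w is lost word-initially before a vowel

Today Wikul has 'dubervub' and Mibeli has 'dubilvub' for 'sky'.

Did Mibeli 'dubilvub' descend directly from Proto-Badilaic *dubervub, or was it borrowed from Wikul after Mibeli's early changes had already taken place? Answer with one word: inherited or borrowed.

If inherited, *dubervub would pass through all of Mibeli's changes:
Mibeli: start from *dubervub.
  rule 1: no change — dubervub
  rule 2 (vowel merger): dubervub → dubirvub
  rule 3 (unconditioned shift): dubirvub → dubilvub
  rule 4: no change — dubilvub
  rule 5: no change — dubilvub
  ⇒ Mibeli dubilvub
If borrowed from Wikul 'dubervub' after the early changes, it would undergo only the recent ones:
  rule 4 (palatalisation): no change (dubervub)
  rule 5 (glide loss): no change (dubervub)
  ⇒ as a loan: dubervub
Mibeli 'dubilvub' matches the inherited outcome exactly, so it is an inherited cognate, not a loan.

inherited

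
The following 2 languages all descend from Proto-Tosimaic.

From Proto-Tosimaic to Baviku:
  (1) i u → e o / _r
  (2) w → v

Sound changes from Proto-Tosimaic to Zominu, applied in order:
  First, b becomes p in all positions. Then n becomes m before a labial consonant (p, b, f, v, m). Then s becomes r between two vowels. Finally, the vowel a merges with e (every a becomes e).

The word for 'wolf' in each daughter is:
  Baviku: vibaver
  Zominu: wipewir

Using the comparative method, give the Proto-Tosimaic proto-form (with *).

*wibawir

Position 5: Baviku has v, Zominu has w. Zominu preserves w here (none of its changes turn any other segment into w), so the proto-segment is *w.
Position 6: Baviku has e, Zominu has i. Zominu preserves i here (none of its changes turn any other segment into i), so the proto-segment is *i.
This points to *wibawir. Verify forward in each daughter:
Baviku: *wibawir
  wibawir → wibawer   [pre-rhotic lowering]
  wibawer → vibaver   [unconditioned shift]
  giving Baviku vibaver.
Zominu: start from *wibawir.
  rule 1 (unconditioned shift): wibawir → wipawir
  rule 2: no change — wipawir
  rule 3: no change — wipawir
  rule 4 (vowel merger): wipawir → wipewir
  ⇒ Zominu wipewir
No other proto-form is consistent with every reflex, so the reconstruction is *wibawir.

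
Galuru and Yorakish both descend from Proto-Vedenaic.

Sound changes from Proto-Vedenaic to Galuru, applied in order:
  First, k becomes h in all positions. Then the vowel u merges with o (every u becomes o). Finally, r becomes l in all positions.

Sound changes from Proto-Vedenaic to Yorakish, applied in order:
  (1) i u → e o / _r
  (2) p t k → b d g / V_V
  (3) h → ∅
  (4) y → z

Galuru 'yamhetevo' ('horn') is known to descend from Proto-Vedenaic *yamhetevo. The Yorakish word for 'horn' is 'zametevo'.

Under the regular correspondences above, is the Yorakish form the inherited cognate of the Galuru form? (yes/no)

no

Derive the expected Yorakish reflex of *yamhetevo:
Yorakish: *yamhetevo > yamhedevo > yamedevo > zamedevo  (by intervocalic voicing, h-loss, unconditioned shift)
The regular Yorakish reflex would be 'zamedevo', but the attested form is 'zametevo'. The correspondence is irregular, so they are not cognates (the Yorakish form has a different source).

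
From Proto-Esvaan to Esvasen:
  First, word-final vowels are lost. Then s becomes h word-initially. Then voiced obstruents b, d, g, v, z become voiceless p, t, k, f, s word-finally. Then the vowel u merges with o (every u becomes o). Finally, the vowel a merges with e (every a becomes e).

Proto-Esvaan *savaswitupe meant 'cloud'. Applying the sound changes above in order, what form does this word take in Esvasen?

Esvasen: *savaswitupe > savaswitup > havaswitup > havaswitop > heveswitop  (by apocope, debuccalisation, vowel merger, vowel merger)

heveswitop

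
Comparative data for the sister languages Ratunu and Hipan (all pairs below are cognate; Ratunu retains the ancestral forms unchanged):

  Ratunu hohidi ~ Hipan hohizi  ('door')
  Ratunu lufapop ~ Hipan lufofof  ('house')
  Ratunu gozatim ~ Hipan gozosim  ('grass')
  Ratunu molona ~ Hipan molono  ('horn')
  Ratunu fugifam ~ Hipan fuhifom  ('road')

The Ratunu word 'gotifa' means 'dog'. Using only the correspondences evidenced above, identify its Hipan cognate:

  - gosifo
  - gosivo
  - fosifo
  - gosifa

gosifo

gozatim ~ gozosim — Ratunu t corresponds to Hipan s between vowels (before a front vowel).
molona ~ molono — Ratunu a corresponds to Hipan o word-finally.
Applying these to Ratunu 'gotifa':
  gotifa → gosifa   (t→s between vowels (before a front vowel))
  gosifa → gosifo   (a→o word-finally)
So the Hipan cognate is 'gosifo'.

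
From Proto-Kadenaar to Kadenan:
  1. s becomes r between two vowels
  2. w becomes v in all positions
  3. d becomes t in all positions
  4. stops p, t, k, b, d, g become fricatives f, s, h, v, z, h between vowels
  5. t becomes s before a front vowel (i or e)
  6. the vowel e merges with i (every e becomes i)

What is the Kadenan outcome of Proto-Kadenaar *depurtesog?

Kadenan: *depurtesog > depurterog > tepurterog > tefurterog > sefurserog > sifursirog  (by rhotacism, unconditioned shift, intervocalic lenition, palatalisation, vowel merger)

sifursirog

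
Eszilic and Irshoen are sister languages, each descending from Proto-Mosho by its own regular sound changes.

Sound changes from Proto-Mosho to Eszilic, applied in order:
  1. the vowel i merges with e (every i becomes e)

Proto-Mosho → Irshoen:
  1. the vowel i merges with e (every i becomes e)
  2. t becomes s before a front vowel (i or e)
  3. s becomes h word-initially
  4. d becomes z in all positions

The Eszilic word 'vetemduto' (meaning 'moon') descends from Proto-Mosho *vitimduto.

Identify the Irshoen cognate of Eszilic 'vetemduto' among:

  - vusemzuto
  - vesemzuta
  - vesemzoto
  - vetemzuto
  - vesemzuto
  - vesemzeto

vesemzuto

Irshoen: *vitimduto > vetemduto > vesemduto > vesemzuto  (by vowel merger, palatalisation, unconditioned shift)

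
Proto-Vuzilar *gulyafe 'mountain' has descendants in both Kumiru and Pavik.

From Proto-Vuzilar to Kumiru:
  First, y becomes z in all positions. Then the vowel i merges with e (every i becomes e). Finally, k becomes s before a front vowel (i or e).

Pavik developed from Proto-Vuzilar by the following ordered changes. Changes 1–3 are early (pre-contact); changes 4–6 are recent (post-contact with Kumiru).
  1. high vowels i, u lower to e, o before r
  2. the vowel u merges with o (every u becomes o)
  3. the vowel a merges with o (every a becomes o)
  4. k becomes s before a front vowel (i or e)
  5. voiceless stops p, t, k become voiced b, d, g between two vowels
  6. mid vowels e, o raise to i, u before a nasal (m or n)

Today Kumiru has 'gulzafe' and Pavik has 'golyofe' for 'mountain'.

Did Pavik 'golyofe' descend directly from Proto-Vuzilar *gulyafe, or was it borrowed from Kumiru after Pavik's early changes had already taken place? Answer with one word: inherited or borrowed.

inherited

If inherited, *gulyafe would pass through all of Pavik's changes:
Pavik: *gulyafe > golyafe > golyofe  (by vowel merger, vowel merger)
If borrowed from Kumiru 'gulzafe' after the early changes, it would undergo only the recent ones:
  rule 4 (palatalisation): no change (gulzafe)
  rule 5 (intervocalic voicing): no change (gulzafe)
  rule 6 (pre-nasal raising): no change (gulzafe)
  ⇒ as a loan: gulzafe
Pavik 'golyofe' matches the inherited outcome exactly, so it is an inherited cognate, not a loan.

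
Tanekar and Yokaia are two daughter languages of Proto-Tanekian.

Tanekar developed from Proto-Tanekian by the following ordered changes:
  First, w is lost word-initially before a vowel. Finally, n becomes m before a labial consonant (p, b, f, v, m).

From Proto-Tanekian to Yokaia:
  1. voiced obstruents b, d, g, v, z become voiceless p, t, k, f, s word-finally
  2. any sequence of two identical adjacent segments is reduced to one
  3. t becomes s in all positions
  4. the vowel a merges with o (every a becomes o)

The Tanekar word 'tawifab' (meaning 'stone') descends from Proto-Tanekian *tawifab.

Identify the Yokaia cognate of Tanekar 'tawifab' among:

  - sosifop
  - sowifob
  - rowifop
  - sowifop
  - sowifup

Yokaia: start from *tawifab.
  rule 1 (final devoicing): tawifab → tawifap
  rule 2: no change — tawifap
  rule 3 (unconditioned shift): tawifap → sawifap
  rule 4 (vowel merger): sawifap → sowifop
  ⇒ Yokaia sowifop

sowifop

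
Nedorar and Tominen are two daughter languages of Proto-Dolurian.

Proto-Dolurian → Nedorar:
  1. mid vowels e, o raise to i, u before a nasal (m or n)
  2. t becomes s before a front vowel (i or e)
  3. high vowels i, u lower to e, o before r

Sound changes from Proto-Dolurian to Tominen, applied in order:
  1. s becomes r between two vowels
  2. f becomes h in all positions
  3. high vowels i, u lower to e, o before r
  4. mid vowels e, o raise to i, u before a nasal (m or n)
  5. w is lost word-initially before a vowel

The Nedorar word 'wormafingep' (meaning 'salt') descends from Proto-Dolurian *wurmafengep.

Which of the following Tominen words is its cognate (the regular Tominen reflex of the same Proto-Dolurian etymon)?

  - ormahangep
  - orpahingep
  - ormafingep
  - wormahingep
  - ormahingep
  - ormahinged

ormahingep

Tominen: *wurmafengep > wurmahengep > wormahengep > wormahingep > ormahingep  (by unconditioned shift, pre-rhotic lowering, pre-nasal raising, glide loss)
Only 'ormahingep' matches the regular Tominen development of *wurmafengep.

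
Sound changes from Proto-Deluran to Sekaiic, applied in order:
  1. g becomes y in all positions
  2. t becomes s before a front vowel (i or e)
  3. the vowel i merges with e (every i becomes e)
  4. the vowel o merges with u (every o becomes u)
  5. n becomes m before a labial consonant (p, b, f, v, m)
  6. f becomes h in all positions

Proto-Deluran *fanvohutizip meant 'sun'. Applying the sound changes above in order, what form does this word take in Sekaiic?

Sekaiic: *fanvohutizip
  fanvohutizip (rule 1 does not apply)
  fanvohutizip → fanvohusizip   [palatalisation]
  fanvohusizip → fanvohusezep   [vowel merger]
  fanvohusezep → fanvuhusezep   [vowel merger]
  fanvuhusezep → famvuhusezep   [nasal place assimilation]
  famvuhusezep → hamvuhusezep   [unconditioned shift]
  giving Sekaiic hamvuhusezep.

hamvuhusezep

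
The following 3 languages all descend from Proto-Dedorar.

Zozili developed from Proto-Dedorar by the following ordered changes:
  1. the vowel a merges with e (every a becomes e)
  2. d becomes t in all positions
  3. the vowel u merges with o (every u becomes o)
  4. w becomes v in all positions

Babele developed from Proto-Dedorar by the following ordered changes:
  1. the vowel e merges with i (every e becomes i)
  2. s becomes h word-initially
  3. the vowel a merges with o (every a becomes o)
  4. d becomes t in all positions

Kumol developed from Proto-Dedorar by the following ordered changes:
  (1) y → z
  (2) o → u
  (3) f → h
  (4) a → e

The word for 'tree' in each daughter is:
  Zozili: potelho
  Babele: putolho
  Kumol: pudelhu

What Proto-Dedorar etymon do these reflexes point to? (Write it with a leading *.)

Position 7: Zozili has o, Babele has o, Kumol has u. Taking the neighbouring segments as reconstructed: Zozili o could go back to *o or *u; Babele o could go back to *a or *o; Kumol u could go back to *o or *u — the one source consistent with every daughter is *o.
Position 3: Zozili has t, Babele has t, Kumol has d. Kumol preserves d here (none of its changes turn any other segment into d), so the proto-segment is *d.
Position 4: Zozili has e, Babele has o, Kumol has e. Taking the neighbouring segments as reconstructed: Zozili e could go back to *a or *e; Babele o could go back to *a or *o; Kumol e could go back to *a or *e — the one source consistent with every daughter is *a.
Verify the candidate proto-form against each daughter:
Zozili: *pudalho > pudelho > putelho > potelho  (by vowel merger, unconditioned shift, vowel merger)
Babele: *pudalho > pudolho > putolho  (by vowel merger, unconditioned shift)
Kumol: *pudalho
  pudalho (rule 1 does not apply)
  pudalho → pudalhu   [vowel merger]
  pudalhu (rule 3 does not apply)
  pudalhu → pudelhu   [vowel merger]
  giving Kumol pudelhu.
*pudalho is the unique common source.

*pudalho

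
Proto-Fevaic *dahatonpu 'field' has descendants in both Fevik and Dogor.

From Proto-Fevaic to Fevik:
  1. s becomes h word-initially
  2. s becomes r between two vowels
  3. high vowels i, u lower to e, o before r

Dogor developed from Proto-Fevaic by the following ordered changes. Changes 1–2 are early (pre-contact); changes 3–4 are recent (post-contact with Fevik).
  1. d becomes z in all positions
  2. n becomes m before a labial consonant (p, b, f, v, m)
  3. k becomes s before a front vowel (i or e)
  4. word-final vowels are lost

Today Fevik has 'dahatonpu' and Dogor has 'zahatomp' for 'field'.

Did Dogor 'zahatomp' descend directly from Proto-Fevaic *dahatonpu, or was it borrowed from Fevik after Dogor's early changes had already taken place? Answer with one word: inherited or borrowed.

inherited

If inherited, *dahatonpu would pass through all of Dogor's changes:
Dogor: *dahatonpu > zahatonpu > zahatompu > zahatomp  (by unconditioned shift, nasal place assimilation, apocope)
If borrowed from Fevik 'dahatonpu' after the early changes, it would undergo only the recent ones:
  rule 3 (palatalisation): no change (dahatonpu)
  rule 4 (apocope): dahatonpu → dahatonp
  ⇒ as a loan: dahatonp
Dogor 'zahatomp' matches the inherited outcome exactly, so it is an inherited cognate, not a loan.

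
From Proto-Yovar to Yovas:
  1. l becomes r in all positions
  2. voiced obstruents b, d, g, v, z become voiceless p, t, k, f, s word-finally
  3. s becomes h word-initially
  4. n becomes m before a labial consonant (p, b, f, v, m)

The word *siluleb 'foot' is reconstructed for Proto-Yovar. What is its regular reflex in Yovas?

hirurep

Yovas: *siluleb
  siluleb → sirureb   [unconditioned shift]
  sirureb → sirurep   [final devoicing]
  sirurep → hirurep   [debuccalisation]
  hirurep (rule 4 does not apply)
  giving Yovas hirurep.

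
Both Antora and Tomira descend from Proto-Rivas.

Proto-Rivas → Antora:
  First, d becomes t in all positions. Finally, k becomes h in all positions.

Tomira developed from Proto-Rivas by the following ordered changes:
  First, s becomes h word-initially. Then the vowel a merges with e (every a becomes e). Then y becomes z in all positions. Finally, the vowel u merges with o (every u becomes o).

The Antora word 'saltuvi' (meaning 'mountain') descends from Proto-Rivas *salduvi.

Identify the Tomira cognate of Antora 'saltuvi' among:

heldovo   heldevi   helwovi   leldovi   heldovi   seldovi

Tomira: *salduvi > halduvi > helduvi > heldovi  (by debuccalisation, vowel merger, vowel merger)
Only 'heldovi' matches the regular Tomira development of *salduvi.

heldovi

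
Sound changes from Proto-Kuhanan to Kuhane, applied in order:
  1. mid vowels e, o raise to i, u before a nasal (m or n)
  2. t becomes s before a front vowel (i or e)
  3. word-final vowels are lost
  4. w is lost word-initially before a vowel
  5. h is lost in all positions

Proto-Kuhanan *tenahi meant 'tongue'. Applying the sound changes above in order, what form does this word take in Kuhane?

sina

Kuhane: start from *tenahi.
  rule 1 (pre-nasal raising): tenahi → tinahi
  rule 2 (palatalisation): tinahi → sinahi
  rule 3 (apocope): sinahi → sinah
  rule 4: no change — sinah
  rule 5 (h-loss): sinah → sina
  ⇒ Kuhane sina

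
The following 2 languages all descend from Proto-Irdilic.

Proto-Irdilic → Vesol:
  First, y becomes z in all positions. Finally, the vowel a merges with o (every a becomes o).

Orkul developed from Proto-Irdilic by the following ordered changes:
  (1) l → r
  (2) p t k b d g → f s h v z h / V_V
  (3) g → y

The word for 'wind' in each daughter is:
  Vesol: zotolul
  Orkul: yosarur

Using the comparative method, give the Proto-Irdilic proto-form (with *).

Position 4: Vesol has o, Orkul has a. Orkul preserves a here (none of its changes turn any other segment into a), so the proto-segment is *a.
Position 1: Vesol has z, Orkul has y. Taking the neighbouring segments as reconstructed: Vesol z could go back to *z or *y; Orkul y could go back to *g or *y — the one source consistent with every daughter is *y.
Position 5: Vesol has l, Orkul has r. Vesol preserves l here (none of its changes turn any other segment into l), so the proto-segment is *l.
This points to *yotalul. Verify forward in each daughter:
Vesol: *yotalul > zotalul > zotolul  (by unconditioned shift, vowel merger)
Orkul: *yotalul > yotarur > yosarur  (by unconditioned shift, intervocalic lenition)
No other proto-form is consistent with every reflex, so the reconstruction is *yotalul.

*yotalul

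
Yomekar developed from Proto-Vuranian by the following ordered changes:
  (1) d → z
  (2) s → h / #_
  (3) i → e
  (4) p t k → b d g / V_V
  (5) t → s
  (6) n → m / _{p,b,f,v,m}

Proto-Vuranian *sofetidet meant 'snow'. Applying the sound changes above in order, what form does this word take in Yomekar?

hofedezes

Yomekar: *sofetidet > sofetizet > hofetizet > hofetezet > hofedezet > hofedezes  (by unconditioned shift, debuccalisation, vowel merger, intervocalic voicing, unconditioned shift)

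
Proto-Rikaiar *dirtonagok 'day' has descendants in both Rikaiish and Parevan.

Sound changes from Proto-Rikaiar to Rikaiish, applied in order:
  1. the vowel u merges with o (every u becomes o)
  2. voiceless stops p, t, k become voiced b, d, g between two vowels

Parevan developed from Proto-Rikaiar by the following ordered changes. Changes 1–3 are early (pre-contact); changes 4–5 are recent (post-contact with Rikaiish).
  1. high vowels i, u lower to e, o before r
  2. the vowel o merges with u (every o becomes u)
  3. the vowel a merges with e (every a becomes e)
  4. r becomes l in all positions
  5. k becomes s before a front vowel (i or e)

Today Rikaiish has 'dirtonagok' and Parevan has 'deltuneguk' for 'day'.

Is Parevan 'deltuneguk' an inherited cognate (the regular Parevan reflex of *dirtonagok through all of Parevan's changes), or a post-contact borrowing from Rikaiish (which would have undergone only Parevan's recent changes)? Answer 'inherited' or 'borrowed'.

inherited

If inherited, *dirtonagok would pass through all of Parevan's changes:
Parevan: *dirtonagok > dertonagok > dertunaguk > dertuneguk > deltuneguk  (by pre-rhotic lowering, vowel merger, vowel merger, unconditioned shift)
If borrowed from Rikaiish 'dirtonagok' after the early changes, it would undergo only the recent ones:
  rule 4 (unconditioned shift): dirtonagok → diltonagok
  rule 5 (palatalisation): no change (diltonagok)
  ⇒ as a loan: diltonagok
Parevan 'deltuneguk' matches the inherited outcome exactly, so it is an inherited cognate, not a loan.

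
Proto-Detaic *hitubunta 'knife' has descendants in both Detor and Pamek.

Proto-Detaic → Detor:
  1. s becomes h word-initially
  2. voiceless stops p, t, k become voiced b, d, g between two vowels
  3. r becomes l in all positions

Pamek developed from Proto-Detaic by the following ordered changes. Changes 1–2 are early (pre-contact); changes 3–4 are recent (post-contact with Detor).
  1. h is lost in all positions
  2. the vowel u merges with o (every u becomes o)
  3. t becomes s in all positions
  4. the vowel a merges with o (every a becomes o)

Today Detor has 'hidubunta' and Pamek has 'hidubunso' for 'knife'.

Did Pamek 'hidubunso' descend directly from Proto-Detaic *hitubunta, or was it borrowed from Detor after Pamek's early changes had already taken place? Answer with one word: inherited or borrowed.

borrowed

If inherited, *hitubunta would pass through all of Pamek's changes:
Pamek: *hitubunta
  hitubunta → itubunta   [h-loss]
  itubunta → itobonta   [vowel merger]
  itobonta → isobonsa   [unconditioned shift]
  isobonsa → isobonso   [vowel merger]
  giving Pamek isobonso.
If borrowed from Detor 'hidubunta' after the early changes, it would undergo only the recent ones:
  rule 3 (unconditioned shift): hidubunta → hidubunsa
  rule 4 (vowel merger): hidubunsa → hidubunso
  ⇒ as a loan: hidubunso
Pamek 'hidubunso' matches the loan outcome 'hidubunso', not the inherited 'isobonso' — it skipped the early Pamek changes, so it was borrowed from Detor.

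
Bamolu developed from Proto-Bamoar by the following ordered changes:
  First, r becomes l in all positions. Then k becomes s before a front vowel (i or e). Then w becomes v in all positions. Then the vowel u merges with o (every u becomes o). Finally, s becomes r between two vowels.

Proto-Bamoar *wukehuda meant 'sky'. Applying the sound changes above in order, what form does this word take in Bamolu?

Bamolu: start from *wukehuda.
  rule 1: no change — wukehuda
  rule 2 (palatalisation): wukehuda → wusehuda
  rule 3 (unconditioned shift): wusehuda → vusehuda
  rule 4 (vowel merger): vusehuda → vosehoda
  rule 5 (rhotacism): vosehoda → vorehoda
  ⇒ Bamolu vorehoda

vorehoda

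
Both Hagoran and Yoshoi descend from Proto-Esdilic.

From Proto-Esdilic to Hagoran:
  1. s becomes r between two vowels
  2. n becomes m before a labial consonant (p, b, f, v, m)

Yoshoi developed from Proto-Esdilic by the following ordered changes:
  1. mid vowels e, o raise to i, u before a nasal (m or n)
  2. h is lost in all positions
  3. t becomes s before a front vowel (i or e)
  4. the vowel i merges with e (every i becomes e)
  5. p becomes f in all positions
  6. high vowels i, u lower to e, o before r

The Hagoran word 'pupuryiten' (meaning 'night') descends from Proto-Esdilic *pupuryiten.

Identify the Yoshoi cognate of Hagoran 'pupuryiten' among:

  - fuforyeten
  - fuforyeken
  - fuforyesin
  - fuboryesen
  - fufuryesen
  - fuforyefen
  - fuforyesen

Yoshoi: *pupuryiten
  pupuryiten → pupuryitin   [pre-nasal raising]
  pupuryitin (rule 2 does not apply)
  pupuryitin → pupuryisin   [palatalisation]
  pupuryisin → pupuryesen   [vowel merger]
  pupuryesen → fufuryesen   [unconditioned shift]
  fufuryesen → fuforyesen   [pre-rhotic lowering]
  giving Yoshoi fuforyesen.
Only 'fuforyesen' matches the regular Yoshoi development of *pupuryiten.

fuforyesen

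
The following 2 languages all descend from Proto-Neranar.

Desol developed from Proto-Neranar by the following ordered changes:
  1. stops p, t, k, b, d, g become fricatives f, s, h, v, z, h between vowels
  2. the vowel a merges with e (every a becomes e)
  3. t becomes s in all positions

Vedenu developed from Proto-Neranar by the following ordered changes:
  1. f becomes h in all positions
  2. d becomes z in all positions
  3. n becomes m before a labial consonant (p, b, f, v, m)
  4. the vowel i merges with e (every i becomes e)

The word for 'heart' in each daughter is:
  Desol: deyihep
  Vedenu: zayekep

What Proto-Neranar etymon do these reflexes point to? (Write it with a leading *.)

*dayikep

Position 2: Desol has e, Vedenu has a. Vedenu preserves a here (none of its changes turn any other segment into a), so the proto-segment is *a.
Position 4: Desol has i, Vedenu has e. Desol preserves i here (none of its changes turn any other segment into i), so the proto-segment is *i.
This points to *dayikep. Verify forward in each daughter:
Desol: *dayikep
  dayikep → dayihep   [intervocalic lenition]
  dayihep → deyihep   [vowel merger]
  deyihep (rule 3 does not apply)
  giving Desol deyihep.
Vedenu: *dayikep > zayikep > zayekep  (by unconditioned shift, vowel merger)
Only *dayikep yields all of Desol deyihep, Vedenu zayekep.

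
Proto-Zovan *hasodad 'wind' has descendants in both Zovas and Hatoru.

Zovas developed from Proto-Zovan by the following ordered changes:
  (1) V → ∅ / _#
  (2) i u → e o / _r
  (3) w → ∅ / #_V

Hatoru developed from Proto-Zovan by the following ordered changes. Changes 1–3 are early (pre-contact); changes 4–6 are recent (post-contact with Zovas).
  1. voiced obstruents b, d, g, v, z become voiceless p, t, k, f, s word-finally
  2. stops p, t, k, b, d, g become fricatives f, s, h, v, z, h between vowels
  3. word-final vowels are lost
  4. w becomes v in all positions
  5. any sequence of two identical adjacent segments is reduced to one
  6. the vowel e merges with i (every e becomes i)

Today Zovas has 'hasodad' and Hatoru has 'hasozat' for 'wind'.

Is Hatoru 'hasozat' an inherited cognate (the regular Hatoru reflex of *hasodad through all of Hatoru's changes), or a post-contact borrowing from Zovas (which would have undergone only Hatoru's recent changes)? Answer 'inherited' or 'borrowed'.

inherited

If inherited, *hasodad would pass through all of Hatoru's changes:
Hatoru: *hasodad > hasodat > hasozat  (by final devoicing, intervocalic lenition)
If borrowed from Zovas 'hasodad' after the early changes, it would undergo only the recent ones:
  rule 4 (unconditioned shift): no change (hasodad)
  rule 5 (degemination): no change (hasodad)
  rule 6 (vowel merger): no change (hasodad)
  ⇒ as a loan: hasodad
Hatoru 'hasozat' matches the inherited outcome exactly, so it is an inherited cognate, not a loan.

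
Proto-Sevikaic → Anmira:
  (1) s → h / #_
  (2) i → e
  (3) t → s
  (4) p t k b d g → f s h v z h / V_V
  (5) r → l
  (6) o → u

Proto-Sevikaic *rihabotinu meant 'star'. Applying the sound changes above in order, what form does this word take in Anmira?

lehavusenu

Anmira: *rihabotinu
  rihabotinu (rule 1 does not apply)
  rihabotinu → rehabotenu   [vowel merger]
  rehabotenu → rehabosenu   [unconditioned shift]
  rehabosenu → rehavosenu   [intervocalic lenition]
  rehavosenu → lehavosenu   [unconditioned shift]
  lehavosenu → lehavusenu   [vowel merger]
  giving Anmira lehavusenu.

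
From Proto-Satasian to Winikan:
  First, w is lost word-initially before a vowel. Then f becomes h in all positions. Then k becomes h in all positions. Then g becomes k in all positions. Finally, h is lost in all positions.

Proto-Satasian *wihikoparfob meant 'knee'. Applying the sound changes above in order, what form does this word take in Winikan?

iioparob

Winikan: *wihikoparfob
  wihikoparfob → ihikoparfob   [glide loss]
  ihikoparfob → ihikoparhob   [unconditioned shift]
  ihikoparhob → ihihoparhob   [unconditioned shift]
  ihihoparhob (rule 4 does not apply)
  ihihoparhob → iioparob   [h-loss]
  giving Winikan iioparob.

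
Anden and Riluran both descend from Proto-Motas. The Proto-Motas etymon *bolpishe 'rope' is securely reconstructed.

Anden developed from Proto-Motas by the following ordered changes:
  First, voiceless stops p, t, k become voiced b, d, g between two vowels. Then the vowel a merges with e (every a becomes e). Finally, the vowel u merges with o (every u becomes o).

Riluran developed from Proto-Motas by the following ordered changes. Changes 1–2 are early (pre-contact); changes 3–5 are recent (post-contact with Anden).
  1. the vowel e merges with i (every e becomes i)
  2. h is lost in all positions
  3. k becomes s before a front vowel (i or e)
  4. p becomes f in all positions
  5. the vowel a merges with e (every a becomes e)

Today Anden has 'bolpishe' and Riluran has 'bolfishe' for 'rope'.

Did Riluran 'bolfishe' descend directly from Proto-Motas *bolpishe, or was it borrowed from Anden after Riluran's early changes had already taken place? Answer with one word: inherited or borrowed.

borrowed

If inherited, *bolpishe would pass through all of Riluran's changes:
Riluran: *bolpishe
  bolpishe → bolpishi   [vowel merger]
  bolpishi → bolpisi   [h-loss]
  bolpisi (rule 3 does not apply)
  bolpisi → bolfisi   [unconditioned shift]
  bolfisi (rule 5 does not apply)
  giving Riluran bolfisi.
If borrowed from Anden 'bolpishe' after the early changes, it would undergo only the recent ones:
  rule 3 (palatalisation): no change (bolpishe)
  rule 4 (unconditioned shift): bolpishe → bolfishe
  rule 5 (vowel merger): no change (bolfishe)
  ⇒ as a loan: bolfishe
Riluran 'bolfishe' matches the loan outcome 'bolfishe', not the inherited 'bolfisi' — it skipped the early Riluran changes, so it was borrowed from Anden.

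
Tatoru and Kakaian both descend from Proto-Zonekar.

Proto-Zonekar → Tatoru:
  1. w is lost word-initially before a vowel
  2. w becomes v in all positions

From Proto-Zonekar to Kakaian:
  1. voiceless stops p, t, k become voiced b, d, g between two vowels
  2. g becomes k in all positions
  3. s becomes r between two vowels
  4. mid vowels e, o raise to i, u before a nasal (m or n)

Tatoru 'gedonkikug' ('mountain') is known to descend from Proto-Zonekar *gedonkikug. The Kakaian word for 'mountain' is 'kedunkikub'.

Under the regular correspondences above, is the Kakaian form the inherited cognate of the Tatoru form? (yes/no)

no

Derive the expected Kakaian reflex of *gedonkikug:
Kakaian: *gedonkikug
  gedonkikug → gedonkigug   [intervocalic voicing]
  gedonkigug → kedonkikuk   [unconditioned shift]
  kedonkikuk (rule 3 does not apply)
  kedonkikuk → kedunkikuk   [pre-nasal raising]
  giving Kakaian kedunkikuk.
The regular Kakaian reflex would be 'kedunkikuk', but the attested form is 'kedunkikub'. The correspondence is irregular, so they are not cognates (the Kakaian form has a different source).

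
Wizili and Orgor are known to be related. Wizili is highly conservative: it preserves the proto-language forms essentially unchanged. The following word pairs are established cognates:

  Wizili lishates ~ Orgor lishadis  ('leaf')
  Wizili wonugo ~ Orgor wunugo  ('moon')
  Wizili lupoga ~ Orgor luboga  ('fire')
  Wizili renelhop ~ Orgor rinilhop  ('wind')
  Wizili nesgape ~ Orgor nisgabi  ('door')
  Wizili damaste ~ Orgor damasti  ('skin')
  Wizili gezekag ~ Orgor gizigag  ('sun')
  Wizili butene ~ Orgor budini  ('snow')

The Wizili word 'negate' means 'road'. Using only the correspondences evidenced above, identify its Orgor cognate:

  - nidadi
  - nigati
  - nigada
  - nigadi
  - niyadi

nigadi

lishates ~ lishadis, renelhop ~ rinilhop — Wizili e corresponds to Orgor i after a consonant, before a consonant other than r, m, n, p, b, f, v.
lishates ~ lishadis, butene ~ budini — Wizili t corresponds to Orgor d between vowels (before a front vowel).
nesgape ~ nisgabi, damaste ~ damasti — Wizili e corresponds to Orgor i word-finally.
Applying these to Wizili 'negate':
  negate → nigate   (e→i after a consonant, before a consonant other than r, m, n, p, b, f, v)
  nigate → nigade   (t→d between vowels (before a front vowel))
  nigade → nigadi   (e→i word-finally)
So the Orgor cognate is 'nigadi'.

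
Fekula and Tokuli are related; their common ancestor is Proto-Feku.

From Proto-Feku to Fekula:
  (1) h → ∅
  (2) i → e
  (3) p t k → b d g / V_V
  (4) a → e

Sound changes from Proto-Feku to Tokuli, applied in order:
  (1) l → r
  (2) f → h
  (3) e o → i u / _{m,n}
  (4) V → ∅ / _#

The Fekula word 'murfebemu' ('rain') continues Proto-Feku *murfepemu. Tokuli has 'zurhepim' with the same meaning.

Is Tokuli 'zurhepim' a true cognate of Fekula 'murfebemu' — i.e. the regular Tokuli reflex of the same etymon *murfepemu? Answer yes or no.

no

Derive the expected Tokuli reflex of *murfepemu:
Tokuli: *murfepemu
  murfepemu (rule 1 does not apply)
  murfepemu → murhepemu   [unconditioned shift]
  murhepemu → murhepimu   [pre-nasal raising]
  murhepimu → murhepim   [apocope]
  giving Tokuli murhepim.
The regular Tokuli reflex would be 'murhepim', but the attested form is 'zurhepim'. The correspondence is irregular, so they are not cognates (the Tokuli form has a different source).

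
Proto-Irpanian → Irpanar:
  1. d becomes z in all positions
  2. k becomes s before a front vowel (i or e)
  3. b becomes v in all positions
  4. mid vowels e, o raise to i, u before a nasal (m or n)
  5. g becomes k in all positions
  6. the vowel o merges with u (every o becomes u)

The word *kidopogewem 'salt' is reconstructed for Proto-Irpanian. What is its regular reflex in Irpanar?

Irpanar: start from *kidopogewem.
  rule 1 (unconditioned shift): kidopogewem → kizopogewem
  rule 2 (palatalisation): kizopogewem → sizopogewem
  rule 3: no change — sizopogewem
  rule 4 (pre-nasal raising): sizopogewem → sizopogewim
  rule 5 (unconditioned shift): sizopogewim → sizopokewim
  rule 6 (vowel merger): sizopokewim → sizupukewim
  ⇒ Irpanar sizupukewim

sizupukewim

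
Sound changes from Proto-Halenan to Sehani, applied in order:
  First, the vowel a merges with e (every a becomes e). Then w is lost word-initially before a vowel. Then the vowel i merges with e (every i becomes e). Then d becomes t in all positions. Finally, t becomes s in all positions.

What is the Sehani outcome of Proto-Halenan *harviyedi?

Sehani: *harviyedi > herviyedi > herveyede > herveyete > herveyese  (by vowel merger, vowel merger, unconditioned shift, unconditioned shift)

herveyese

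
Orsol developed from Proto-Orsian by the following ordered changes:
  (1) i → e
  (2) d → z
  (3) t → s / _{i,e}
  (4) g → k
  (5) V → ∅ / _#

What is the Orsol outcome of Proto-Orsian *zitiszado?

Orsol: *zitiszado
  zitiszado → zeteszado   [vowel merger]
  zeteszado → zeteszazo   [unconditioned shift]
  zeteszazo → zeseszazo   [palatalisation]
  zeseszazo (rule 4 does not apply)
  zeseszazo → zeseszaz   [apocope]
  giving Orsol zeseszaz.

zeseszaz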